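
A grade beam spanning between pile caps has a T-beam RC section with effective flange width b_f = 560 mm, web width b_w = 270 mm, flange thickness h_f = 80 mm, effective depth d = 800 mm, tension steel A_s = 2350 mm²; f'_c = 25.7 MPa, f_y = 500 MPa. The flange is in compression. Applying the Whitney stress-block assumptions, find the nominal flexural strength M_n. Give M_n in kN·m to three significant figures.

M_n ≈ 882 kN·m

Tension: T = A_s f_y = 2350 × 500 = 1175000 N.
Try a within the flange: a = T/(0.85 f'_c b_f) = 1175000/(0.85 × 25.7 × 560) = 96.05 mm.
a = 96.05 > h_f = 80 mm: the block extends into the web. Split into flange-overhang and web parts.
C_f = 0.85 f'_c (b_f − b_w) h_f = 0.85 × 25.7 × (560 − 270) × 80 = 506804 N.
Remaining web compression depth: a_w = (T − C_f)/(0.85 f'_c b_w) = (1175000 − 506804)/(0.85 × 25.7 × 270) = 113.29 mm.
M_n = C_f(d − h_f/2) + (T − C_f)(d − a_w/2) = 506804 × (800 − 40) + 668196 × (800 − 56.645) = 385.17 + 496.71 = 881.88 × 10⁶ N·mm.
M_n = 881.88 kN·m.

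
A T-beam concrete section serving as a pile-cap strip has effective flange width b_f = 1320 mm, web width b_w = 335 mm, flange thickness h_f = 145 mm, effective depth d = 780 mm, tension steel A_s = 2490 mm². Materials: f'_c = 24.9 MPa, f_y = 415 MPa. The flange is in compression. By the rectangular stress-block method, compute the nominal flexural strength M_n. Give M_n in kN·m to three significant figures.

Tension: T = A_s f_y = 2490 × 415 = 1033350 N.
Try a within the flange: a = T/(0.85 f'_c b_f) = 1033350/(0.85 × 24.9 × 1320) = 36.99 mm.
Since a = 36.99 ≤ h_f = 145 mm, the stress block lies entirely in the flange; analyse as a rectangular beam of width b_f.
M_n = T(d − a/2) = 1033350 × (780 − 18.495) = 786.90 × 10⁶ N·mm.
M_n = 786.90 kN·m.

M_n ≈ 787 kN·m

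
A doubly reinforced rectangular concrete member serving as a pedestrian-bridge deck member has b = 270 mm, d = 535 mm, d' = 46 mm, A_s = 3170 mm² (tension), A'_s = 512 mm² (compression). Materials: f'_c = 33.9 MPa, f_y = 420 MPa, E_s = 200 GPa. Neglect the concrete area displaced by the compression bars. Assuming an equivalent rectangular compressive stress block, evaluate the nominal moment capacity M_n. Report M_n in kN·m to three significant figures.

M_n ≈ 622 kN·m

Assume both tension and compression steel yield.
Net tension couple steel: A_s − A'_s = 2658 mm².
a = (A_s − A'_s) f_y / (0.85 f'_c b) = 1116360/(0.85 × 33.9 × 270) = 143.49 mm.
c = a/β₁ = 143.49/0.808 = 177.59 mm; ε'_s = 0.003(c − d')/c = 0.0022 ≥ f_y/E_s = 0.0021, so compression steel does yield.
M_n = (A_s − A'_s) f_y (d − a/2) + A'_s f_y (d − d') = [1116360 × (535 − 71.745) + 215040 × (535 − 46)] × 10⁻⁶ = 517.16 + 105.15 = 622.31 kN·m.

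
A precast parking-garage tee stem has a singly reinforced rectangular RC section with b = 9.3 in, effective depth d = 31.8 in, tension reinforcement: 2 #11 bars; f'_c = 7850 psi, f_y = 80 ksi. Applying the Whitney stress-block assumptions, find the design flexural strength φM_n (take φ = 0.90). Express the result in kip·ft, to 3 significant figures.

φM_n ≈ 558 kip·ft

A_s = 2 × 1.56 = 3.12 in².
T = A_s f_y = 3.12 × 80 = 249.6 kips.
a = T/(0.85 f'_c b) = 249.6/(0.85 × 7.85 × 9.3) = 4.022 in.
M_n = T(d − a/2) = 249.6 × (31.8 − 2.011) = 7435.3 kip·in = 7435.3/12 = 619.61 kip·ft.
φM_n = 0.90 × 619.61 = 557.65 kip·ft.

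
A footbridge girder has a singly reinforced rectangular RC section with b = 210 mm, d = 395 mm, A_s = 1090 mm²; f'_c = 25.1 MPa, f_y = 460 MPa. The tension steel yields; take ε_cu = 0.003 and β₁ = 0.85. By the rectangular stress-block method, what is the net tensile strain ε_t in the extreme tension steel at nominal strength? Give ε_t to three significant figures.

ε_t ≈ 0.00600

a = A_s f_y/(0.85 f'_c b) = 111.91 mm.
β₁ = 0.85, so c = a/β₁ = 111.91/0.85 = 131.66 mm.
From the linear strain diagram with ε_cu = 0.003: ε_t = 0.003 (d − c)/c = 0.003 × (395 − 131.66)/131.66 = 0.00600.
Since ε_t ≥ 0.005, the section is tension-controlled.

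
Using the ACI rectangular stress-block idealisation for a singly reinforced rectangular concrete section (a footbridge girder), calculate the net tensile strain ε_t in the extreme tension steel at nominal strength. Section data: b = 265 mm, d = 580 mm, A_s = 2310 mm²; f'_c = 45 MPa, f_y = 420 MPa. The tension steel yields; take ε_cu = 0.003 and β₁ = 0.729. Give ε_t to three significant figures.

a = A_s f_y/(0.85 f'_c b) = 95.72 mm.
β₁ = 0.729, so c = a/β₁ = 95.72/0.729 = 131.30 mm.
From the linear strain diagram with ε_cu = 0.003: ε_t = 0.003 (d − c)/c = 0.003 × (580 − 131.30)/131.30 = 0.0103.
Since ε_t ≥ 0.005, the section is tension-controlled.

ε_t ≈ 0.0103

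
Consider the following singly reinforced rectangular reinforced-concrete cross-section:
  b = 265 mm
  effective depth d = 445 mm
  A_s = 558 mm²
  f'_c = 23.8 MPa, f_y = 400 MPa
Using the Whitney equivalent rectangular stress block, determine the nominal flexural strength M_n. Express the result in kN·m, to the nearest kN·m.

T = A_s f_y = 558 × 400 = 223200 N = 223.2 kN.
From C = T: a = T/(0.85 f'_c b) = 223200/(0.85 × 23.8 × 265) = 41.63 mm.
M_n = T(d − a/2) = 223.2 kN × (445 − 20.815) mm = 94.68 kN·m.

M_n ≈ 95 kN·m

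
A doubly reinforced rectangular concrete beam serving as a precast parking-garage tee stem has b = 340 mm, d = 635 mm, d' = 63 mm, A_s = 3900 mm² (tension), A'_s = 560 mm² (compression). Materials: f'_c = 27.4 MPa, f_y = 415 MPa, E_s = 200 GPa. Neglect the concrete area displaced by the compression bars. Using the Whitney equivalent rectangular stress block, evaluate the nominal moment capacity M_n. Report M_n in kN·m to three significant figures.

M_n ≈ 892 kN·m

Assume both tension and compression steel yield.
Net tension couple steel: A_s − A'_s = 3340 mm².
a = (A_s − A'_s) f_y / (0.85 f'_c b) = 1386100/(0.85 × 27.4 × 340) = 175.04 mm.
c = a/β₁ = 175.04/0.85 = 205.93 mm; ε'_s = 0.003(c − d')/c = 0.0021 ≥ f_y/E_s = 0.0021, so compression steel does yield.
M_n = (A_s − A'_s) f_y (d − a/2) + A'_s f_y (d − d') = [1386100 × (635 − 87.52) + 232400 × (635 − 63)] × 10⁻⁶ = 758.86 + 132.93 = 891.79 kN·m.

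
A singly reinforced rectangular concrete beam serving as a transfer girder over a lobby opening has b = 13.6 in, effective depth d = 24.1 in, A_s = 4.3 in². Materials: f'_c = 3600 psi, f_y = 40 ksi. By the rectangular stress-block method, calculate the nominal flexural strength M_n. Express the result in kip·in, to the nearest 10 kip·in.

M_n ≈ 3790 kip·in

T = A_s f_y = 4.3 × 40 = 172 kips.
a = T/(0.85 f'_c b) = 172/(0.85 × 3.6 × 13.6) = 4.133 in.
M_n = T(d − a/2) = 172 × (24.1 − 2.0665) = 3789.8 kip·in.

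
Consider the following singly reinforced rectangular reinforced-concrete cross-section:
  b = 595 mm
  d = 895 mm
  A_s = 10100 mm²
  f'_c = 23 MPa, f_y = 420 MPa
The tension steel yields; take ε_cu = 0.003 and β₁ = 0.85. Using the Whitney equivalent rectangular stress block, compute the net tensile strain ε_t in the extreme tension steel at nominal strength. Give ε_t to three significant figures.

a = A_s f_y/(0.85 f'_c b) = 364.68 mm.
β₁ = 0.85, so c = a/β₁ = 364.68/0.85 = 429.04 mm.
From the linear strain diagram with ε_cu = 0.003: ε_t = 0.003 (d − c)/c = 0.003 × (895 − 429.04)/429.04 = 0.00326.
ε_t < 0.004 — the section is over-reinforced for flexure under ACI limits.

ε_t ≈ 0.00326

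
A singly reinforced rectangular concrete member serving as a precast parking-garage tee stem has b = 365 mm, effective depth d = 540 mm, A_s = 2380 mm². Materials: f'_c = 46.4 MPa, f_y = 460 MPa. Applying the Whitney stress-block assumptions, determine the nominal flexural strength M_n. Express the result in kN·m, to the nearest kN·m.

T = A_s f_y = 2380 × 460 = 1094800 N = 1094.8 kN.
From C = T: a = T/(0.85 f'_c b) = 1094800/(0.85 × 46.4 × 365) = 76.05 mm.
M_n = T(d − a/2) = 1094.8 kN × (540 − 38.025) mm = 549.56 kN·m.

M_n ≈ 550 kN·m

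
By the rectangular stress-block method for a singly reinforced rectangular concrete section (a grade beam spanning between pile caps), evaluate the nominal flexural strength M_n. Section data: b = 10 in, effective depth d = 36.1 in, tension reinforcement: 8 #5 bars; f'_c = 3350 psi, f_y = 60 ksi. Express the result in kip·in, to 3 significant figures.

A_s = 8 × 0.31 = 2.48 in².
T = A_s f_y = 2.48 × 60 = 148.8 kips.
a = T/(0.85 f'_c b) = 148.8/(0.85 × 3.35 × 10) = 5.226 in.
M_n = T(d − a/2) = 148.8 × (36.1 − 2.613) = 4982.9 kip·in.

M_n ≈ 4980 kip·in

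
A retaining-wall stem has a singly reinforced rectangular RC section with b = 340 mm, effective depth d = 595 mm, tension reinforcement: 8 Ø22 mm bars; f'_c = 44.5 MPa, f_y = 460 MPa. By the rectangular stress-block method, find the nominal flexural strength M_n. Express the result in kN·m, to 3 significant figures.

M_n ≈ 756 kN·m

A_s = 8 × 380 = 3040 mm².
T = A_s f_y = 3040 × 460 = 1398400 N = 1398.4 kN.
From C = T: a = T/(0.85 f'_c b) = 1398400/(0.85 × 44.5 × 340) = 108.74 mm.
M_n = T(d − a/2) = 1398.4 kN × (595 − 54.37) mm = 756.02 kN·m.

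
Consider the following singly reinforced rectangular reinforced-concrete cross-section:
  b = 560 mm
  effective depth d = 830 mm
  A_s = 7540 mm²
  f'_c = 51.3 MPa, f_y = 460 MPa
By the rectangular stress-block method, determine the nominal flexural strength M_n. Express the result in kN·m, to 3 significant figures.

T = A_s f_y = 7540 × 460 = 3468400 N = 3468.4 kN.
From C = T: a = T/(0.85 f'_c b) = 3468400/(0.85 × 51.3 × 560) = 142.04 mm.
M_n = T(d − a/2) = 3468.4 kN × (830 − 71.02) mm = 2632.45 kN·m.

M_n ≈ 2630 kN·m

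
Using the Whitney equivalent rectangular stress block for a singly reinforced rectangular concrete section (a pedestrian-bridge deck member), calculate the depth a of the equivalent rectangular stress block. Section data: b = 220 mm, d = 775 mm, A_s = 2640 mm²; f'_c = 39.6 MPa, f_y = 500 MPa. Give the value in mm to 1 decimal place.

T = A_s f_y = 2640 × 500 = 1320000 N = 1320 kN.
Setting C = 0.85 f'_c a b equal to T: a = 1320000/(0.85 × 39.6 × 220) = 178.3 mm.

a ≈ 178.3 mm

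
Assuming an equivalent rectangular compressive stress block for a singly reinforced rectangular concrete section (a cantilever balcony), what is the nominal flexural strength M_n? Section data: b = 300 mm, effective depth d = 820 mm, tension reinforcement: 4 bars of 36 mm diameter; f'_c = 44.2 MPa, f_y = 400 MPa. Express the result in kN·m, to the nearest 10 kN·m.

A_s = 4 × 1018 = 4072 mm².
T = A_s f_y = 4072 × 400 = 1628800 N = 1628.8 kN.
From C = T: a = T/(0.85 f'_c b) = 1628800/(0.85 × 44.2 × 300) = 144.51 mm.
M_n = T(d − a/2) = 1628.8 kN × (820 − 72.255) mm = 1217.93 kN·m.

M_n ≈ 1220 kN·m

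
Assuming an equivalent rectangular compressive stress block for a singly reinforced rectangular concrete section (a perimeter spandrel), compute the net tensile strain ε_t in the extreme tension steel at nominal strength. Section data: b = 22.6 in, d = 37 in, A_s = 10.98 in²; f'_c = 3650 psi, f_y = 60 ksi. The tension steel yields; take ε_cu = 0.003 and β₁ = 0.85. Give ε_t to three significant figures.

a = A_s f_y/(0.85 f'_c b) = 9.396 in.
β₁ = 0.85, so c = a/β₁ = 9.396/0.85 = 11.054 in.
From the linear strain diagram with ε_cu = 0.003: ε_t = 0.003 (d − c)/c = 0.003 × (37 − 11.054)/11.054 = 0.00704.
Since ε_t ≥ 0.005, the section is tension-controlled.

ε_t ≈ 0.00704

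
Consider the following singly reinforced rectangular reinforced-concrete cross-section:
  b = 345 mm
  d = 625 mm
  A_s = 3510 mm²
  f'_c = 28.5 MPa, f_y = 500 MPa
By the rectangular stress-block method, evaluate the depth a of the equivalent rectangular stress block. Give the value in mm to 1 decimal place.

a ≈ 210.0 mm

T = A_s f_y = 3510 × 500 = 1755000 N = 1755 kN.
Setting C = 0.85 f'_c a b equal to T: a = 1755000/(0.85 × 28.5 × 345) = 210.0 mm.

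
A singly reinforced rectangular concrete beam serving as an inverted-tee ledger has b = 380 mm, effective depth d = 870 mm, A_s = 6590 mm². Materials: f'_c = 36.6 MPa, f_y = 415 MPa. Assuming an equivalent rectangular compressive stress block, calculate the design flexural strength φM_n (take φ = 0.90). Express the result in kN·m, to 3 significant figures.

φM_n ≈ 1860 kN·m

T = A_s f_y = 6590 × 415 = 2734850 N = 2734.85 kN.
From C = T: a = T/(0.85 f'_c b) = 2734850/(0.85 × 36.6 × 380) = 231.34 mm.
M_n = T(d − a/2) = 2734.85 kN × (870 − 115.67) mm = 2062.98 kN·m.
φM_n = 0.90 × 2062.98 = 1856.68 kN·m.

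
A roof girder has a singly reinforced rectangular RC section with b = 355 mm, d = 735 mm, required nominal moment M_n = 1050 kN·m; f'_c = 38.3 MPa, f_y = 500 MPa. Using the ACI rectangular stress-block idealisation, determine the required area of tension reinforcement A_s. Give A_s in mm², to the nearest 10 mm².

A_s ≈ 3150 mm²

With M_n = 0.85 f'_c a b (d − a/2), solve the quadratic for a:
a = d − √(d² − 2M_n/(0.85 f'_c b)) = 735 − √(735² − 2 × 1050×10⁶/(0.85 × 38.3 × 355)) = 136.24 mm.
A_s = 0.85 f'_c a b / f_y = 0.85 × 38.3 × 136.24 × 355 / 500 = 3149.1 mm².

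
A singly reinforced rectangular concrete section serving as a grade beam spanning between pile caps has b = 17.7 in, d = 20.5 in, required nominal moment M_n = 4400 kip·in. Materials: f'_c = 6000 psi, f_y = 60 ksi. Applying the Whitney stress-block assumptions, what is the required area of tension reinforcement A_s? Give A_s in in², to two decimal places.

A_s ≈ 3.81 in²

From M_n = 0.85 f'_c a b (d − a/2):
a = d − √(d² − 2M_n/(0.85 f'_c b)) = 20.5 − √(20.5² − 2 × 4400/(0.85 × 6 × 17.7)) = 2.534 in.
A_s = 0.85 f'_c a b / f_y = 0.85 × 6 × 2.534 × 17.7 / 60 = 3.812 in².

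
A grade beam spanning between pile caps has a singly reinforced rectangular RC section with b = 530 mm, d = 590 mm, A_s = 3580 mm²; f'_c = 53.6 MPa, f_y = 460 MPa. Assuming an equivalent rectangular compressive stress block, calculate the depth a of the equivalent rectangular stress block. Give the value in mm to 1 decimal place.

T = A_s f_y = 3580 × 460 = 1646800 N = 1646.8 kN.
Setting C = 0.85 f'_c a b equal to T: a = 1646800/(0.85 × 53.6 × 530) = 68.2 mm.

a ≈ 68.2 mm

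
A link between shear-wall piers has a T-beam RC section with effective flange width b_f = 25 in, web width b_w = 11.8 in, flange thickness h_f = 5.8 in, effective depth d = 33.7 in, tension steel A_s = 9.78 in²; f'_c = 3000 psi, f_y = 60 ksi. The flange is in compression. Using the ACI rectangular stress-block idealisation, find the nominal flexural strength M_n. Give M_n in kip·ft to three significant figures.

M_n ≈ 1390 kip·ft

Tension: T = A_s f_y = 9.78 × 60 = 586.8 kips.
Try a within the flange: a = T/(0.85 f'_c b_f) = 586.8/(0.85 × 3 × 25) = 9.205 in.
a = 9.205 > h_f = 5.8 in: the block extends into the web. Split into flange-overhang and web parts.
C_f = 0.85 f'_c (b_f − b_w) h_f = 0.85 × 3 × (25 − 11.8) × 5.8 = 195.2 kips.
Remaining web compression depth: a_w = (T − C_f)/(0.85 f'_c b_w) = (586.8 − 195.2)/(0.85 × 3 × 11.8) = 13.014 in.
M_n = C_f(d − h_f/2) + (T − C_f)(d − a_w/2) = 195.2 × (33.7 − 2.9) + 391.6 × (33.7 − 6.507) = 6012.2 + 10648.8 = 16661.0 kip·in.
M_n = 16661.0/12 = 1388.42 kip·ft.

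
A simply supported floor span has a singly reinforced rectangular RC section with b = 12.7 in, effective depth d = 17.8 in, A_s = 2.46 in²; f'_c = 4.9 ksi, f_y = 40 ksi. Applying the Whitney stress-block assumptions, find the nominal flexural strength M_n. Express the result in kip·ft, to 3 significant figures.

T = A_s f_y = 2.46 × 40 = 98.4 kips.
a = T/(0.85 f'_c b) = 98.4/(0.85 × 4.9 × 12.7) = 1.860 in.
M_n = T(d − a/2) = 98.4 × (17.8 − 0.93) = 1660.0 kip·in = 1660.0/12 = 138.33 kip·ft.

M_n ≈ 138 kip·ft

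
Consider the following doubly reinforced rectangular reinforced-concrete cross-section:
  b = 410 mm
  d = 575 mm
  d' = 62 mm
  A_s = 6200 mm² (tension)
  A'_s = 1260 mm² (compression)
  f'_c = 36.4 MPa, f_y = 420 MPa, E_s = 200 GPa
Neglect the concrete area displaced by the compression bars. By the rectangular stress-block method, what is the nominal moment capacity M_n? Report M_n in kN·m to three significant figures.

Assume both tension and compression steel yield.
Net tension couple steel: A_s − A'_s = 4940 mm².
a = (A_s − A'_s) f_y / (0.85 f'_c b) = 2074800/(0.85 × 36.4 × 410) = 163.56 mm.
c = a/β₁ = 163.56/0.79 = 207.04 mm; ε'_s = 0.003(c − d')/c = 0.0021 ≥ f_y/E_s = 0.0021, so compression steel does yield.
M_n = (A_s − A'_s) f_y (d − a/2) + A'_s f_y (d − d') = [2074800 × (575 − 81.78) + 529200 × (575 − 62)] × 10⁻⁶ = 1023.33 + 271.48 = 1294.81 kN·m.

M_n ≈ 1290 kN·m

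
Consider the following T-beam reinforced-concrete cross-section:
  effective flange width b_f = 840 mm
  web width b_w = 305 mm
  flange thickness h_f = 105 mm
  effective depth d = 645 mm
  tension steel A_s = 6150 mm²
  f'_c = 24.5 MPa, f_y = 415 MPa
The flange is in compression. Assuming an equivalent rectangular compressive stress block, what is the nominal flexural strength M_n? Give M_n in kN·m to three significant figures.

Tension: T = A_s f_y = 6150 × 415 = 2552250 N.
Try a within the flange: a = T/(0.85 f'_c b_f) = 2552250/(0.85 × 24.5 × 840) = 145.90 mm.
a = 145.90 > h_f = 105 mm: the block extends into the web. Split into flange-overhang and web parts.
C_f = 0.85 f'_c (b_f − b_w) h_f = 0.85 × 24.5 × (840 − 305) × 105 = 1169844 N.
Remaining web compression depth: a_w = (T − C_f)/(0.85 f'_c b_w) = (2552250 − 1169844)/(0.85 × 24.5 × 305) = 217.65 mm.
M_n = C_f(d − h_f/2) + (T − C_f)(d − a_w/2) = 1169844 × (645 − 52.5) + 1382406 × (645 − 108.825) = 693.13 + 741.21 = 1434.34 × 10⁶ N·mm.
M_n = 1434.34 kN·m.

M_n ≈ 1430 kN·m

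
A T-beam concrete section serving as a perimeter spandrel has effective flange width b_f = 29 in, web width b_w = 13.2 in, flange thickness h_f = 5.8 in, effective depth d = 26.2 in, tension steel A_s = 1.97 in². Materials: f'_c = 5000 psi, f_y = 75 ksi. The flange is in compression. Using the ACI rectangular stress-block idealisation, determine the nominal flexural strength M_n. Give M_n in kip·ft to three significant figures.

M_n ≈ 315 kip·ft

Tension: T = A_s f_y = 1.97 × 75 = 147.75 kips.
Try a within the flange: a = T/(0.85 f'_c b_f) = 147.75/(0.85 × 5 × 29) = 1.199 in.
Since a = 1.199 ≤ h_f = 5.8 in, the stress block lies entirely in the flange; analyse as a rectangular beam of width b_f.
M_n = T(d − a/2) = 147.75 × (26.2 − 0.5995) = 3782.5 kip·in.
M_n = 3782.5/12 = 315.21 kip·ft.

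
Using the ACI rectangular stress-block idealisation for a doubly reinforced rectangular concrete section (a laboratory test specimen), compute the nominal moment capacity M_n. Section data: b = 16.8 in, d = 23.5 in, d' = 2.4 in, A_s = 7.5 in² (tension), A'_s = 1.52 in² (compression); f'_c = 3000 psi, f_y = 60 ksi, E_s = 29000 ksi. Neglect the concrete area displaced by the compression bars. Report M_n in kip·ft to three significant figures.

Assume both steels yield.
a = (A_s − A'_s) f_y/(0.85 f'_c b) = (7.5 − 1.52) × 60/(0.85 × 3 × 16.8) = 8.375 in.
c = a/β₁ = 8.375/0.85 = 9.853 in; ε'_s = 0.003(c − d')/c = 0.0023 ≥ ε_y = 0.0021, so the compression steel yields.
M_n = (A_s − A'_s) f_y (d − a/2) + A'_s f_y (d − d') = 358.8 × (23.5 − 4.1875) + 91.2 × (23.5 − 2.4) = 6929.3 + 1924.3 = 8853.6 kip·in = 8853.6/12 = 737.80 kip·ft.

M_n ≈ 738 kip·ft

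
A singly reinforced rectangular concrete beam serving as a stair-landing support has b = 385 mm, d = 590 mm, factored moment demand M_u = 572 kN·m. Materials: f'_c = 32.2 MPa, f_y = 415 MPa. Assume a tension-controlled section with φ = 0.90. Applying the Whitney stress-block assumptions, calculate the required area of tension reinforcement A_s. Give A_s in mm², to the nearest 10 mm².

A_s ≈ 2870 mm²

M_n = M_u/φ = 572/0.90 = 635.556 kN·m.
With M_n = 0.85 f'_c a b (d − a/2), solve the quadratic for a:
a = d − √(d² − 2M_n/(0.85 f'_c b)) = 590 − √(590² − 2 × 635.556×10⁶/(0.85 × 32.2 × 385)) = 113.06 mm.
A_s = 0.85 f'_c a b / f_y = 0.85 × 32.2 × 113.06 × 385 / 415 = 2870.8 mm².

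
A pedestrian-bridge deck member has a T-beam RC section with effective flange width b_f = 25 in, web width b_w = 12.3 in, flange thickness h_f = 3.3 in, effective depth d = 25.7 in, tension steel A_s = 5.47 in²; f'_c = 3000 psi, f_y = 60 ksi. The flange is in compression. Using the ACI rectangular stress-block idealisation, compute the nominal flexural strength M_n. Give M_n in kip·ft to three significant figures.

M_n ≈ 623 kip·ft

Tension: T = A_s f_y = 5.47 × 60 = 328.2 kips.
Try a within the flange: a = T/(0.85 f'_c b_f) = 328.2/(0.85 × 3 × 25) = 5.148 in.
a = 5.148 > h_f = 3.3 in: the block extends into the web. Split into flange-overhang and web parts.
C_f = 0.85 f'_c (b_f − b_w) h_f = 0.85 × 3 × (25 − 12.3) × 3.3 = 106.9 kips.
Remaining web compression depth: a_w = (T − C_f)/(0.85 f'_c b_w) = (328.2 − 106.9)/(0.85 × 3 × 12.3) = 7.056 in.
M_n = C_f(d − h_f/2) + (T − C_f)(d − a_w/2) = 106.9 × (25.7 − 1.65) + 221.3 × (25.7 − 3.528) = 2570.9 + 4906.7 = 7477.6 kip·in.
M_n = 7477.6/12 = 623.13 kip·ft.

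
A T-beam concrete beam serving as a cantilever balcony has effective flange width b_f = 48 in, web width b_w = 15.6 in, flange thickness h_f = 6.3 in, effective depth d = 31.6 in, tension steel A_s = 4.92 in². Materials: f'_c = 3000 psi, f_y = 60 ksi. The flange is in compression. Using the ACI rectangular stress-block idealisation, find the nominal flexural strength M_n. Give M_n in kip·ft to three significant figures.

M_n ≈ 748 kip·ft

Tension: T = A_s f_y = 4.92 × 60 = 295.2 kips.
Try a within the flange: a = T/(0.85 f'_c b_f) = 295.2/(0.85 × 3 × 48) = 2.412 in.
Since a = 2.412 ≤ h_f = 6.3 in, the stress block lies entirely in the flange; analyse as a rectangular beam of width b_f.
M_n = T(d − a/2) = 295.2 × (31.6 − 1.206) = 8972.3 kip·in.
M_n = 8972.3/12 = 747.69 kip·ft.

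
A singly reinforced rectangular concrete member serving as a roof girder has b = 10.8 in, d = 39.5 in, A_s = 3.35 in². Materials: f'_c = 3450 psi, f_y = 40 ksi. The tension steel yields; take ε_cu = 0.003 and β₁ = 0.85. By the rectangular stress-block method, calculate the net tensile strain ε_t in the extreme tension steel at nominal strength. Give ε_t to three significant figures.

a = A_s f_y/(0.85 f'_c b) = 4.231 in.
β₁ = 0.85, so c = a/β₁ = 4.231/0.85 = 4.978 in.
From the linear strain diagram with ε_cu = 0.003: ε_t = 0.003 (d − c)/c = 0.003 × (39.5 − 4.978)/4.978 = 0.0208.
Since ε_t ≥ 0.005, the section is tension-controlled.

ε_t ≈ 0.0208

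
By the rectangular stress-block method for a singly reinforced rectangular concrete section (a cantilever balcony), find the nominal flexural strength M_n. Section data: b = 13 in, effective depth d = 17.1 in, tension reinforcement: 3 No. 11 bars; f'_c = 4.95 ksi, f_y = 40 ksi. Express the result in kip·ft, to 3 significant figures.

M_n ≈ 240 kip·ft

A_s = 3 × 1.56 = 4.68 in².
T = A_s f_y = 4.68 × 40 = 187.2 kips.
a = T/(0.85 f'_c b) = 187.2/(0.85 × 4.95 × 13) = 3.422 in.
M_n = T(d − a/2) = 187.2 × (17.1 − 1.711) = 2880.8 kip·in = 2880.8/12 = 240.07 kip·ft.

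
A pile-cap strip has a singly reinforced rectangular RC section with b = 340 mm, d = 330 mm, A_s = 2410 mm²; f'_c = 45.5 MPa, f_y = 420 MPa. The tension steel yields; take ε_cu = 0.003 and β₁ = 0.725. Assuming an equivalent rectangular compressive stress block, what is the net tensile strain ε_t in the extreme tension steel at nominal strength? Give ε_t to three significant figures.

a = A_s f_y/(0.85 f'_c b) = 76.98 mm.
β₁ = 0.725, so c = a/β₁ = 76.98/0.725 = 106.18 mm.
From the linear strain diagram with ε_cu = 0.003: ε_t = 0.003 (d − c)/c = 0.003 × (330 − 106.18)/106.18 = 0.00632.
Since ε_t ≥ 0.005, the section is tension-controlled.

ε_t ≈ 0.00632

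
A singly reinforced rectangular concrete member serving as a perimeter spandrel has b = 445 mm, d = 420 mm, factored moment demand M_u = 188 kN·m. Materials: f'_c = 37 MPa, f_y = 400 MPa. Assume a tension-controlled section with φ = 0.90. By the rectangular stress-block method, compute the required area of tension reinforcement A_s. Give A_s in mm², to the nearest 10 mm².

A_s ≈ 1300 mm²

M_n = M_u/φ = 188/0.90 = 208.889 kN·m.
With M_n = 0.85 f'_c a b (d − a/2), solve the quadratic for a:
a = d − √(d² − 2M_n/(0.85 f'_c b)) = 420 − √(420² − 2 × 208.889×10⁶/(0.85 × 37 × 445)) = 37.18 mm.
A_s = 0.85 f'_c a b / f_y = 0.85 × 37 × 37.18 × 445 / 400 = 1300.9 mm².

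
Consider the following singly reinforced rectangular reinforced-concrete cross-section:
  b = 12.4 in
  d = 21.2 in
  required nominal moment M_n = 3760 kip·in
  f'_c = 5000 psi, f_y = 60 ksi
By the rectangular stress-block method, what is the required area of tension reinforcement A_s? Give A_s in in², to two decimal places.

A_s ≈ 3.24 in²

From M_n = 0.85 f'_c a b (d − a/2):
a = d − √(d² − 2M_n/(0.85 f'_c b)) = 21.2 − √(21.2² − 2 × 3760/(0.85 × 5 × 12.4)) = 3.686 in.
A_s = 0.85 f'_c a b / f_y = 0.85 × 5 × 3.686 × 12.4 / 60 = 3.238 in².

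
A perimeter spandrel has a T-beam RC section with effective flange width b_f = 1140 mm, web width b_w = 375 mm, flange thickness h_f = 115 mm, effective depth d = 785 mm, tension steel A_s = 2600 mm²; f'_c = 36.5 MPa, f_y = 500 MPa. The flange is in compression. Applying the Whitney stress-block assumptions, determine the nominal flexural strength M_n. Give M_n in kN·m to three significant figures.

M_n ≈ 997 kN·m

Tension: T = A_s f_y = 2600 × 500 = 1300000 N.
Try a within the flange: a = T/(0.85 f'_c b_f) = 1300000/(0.85 × 36.5 × 1140) = 36.76 mm.
Since a = 36.76 ≤ h_f = 115 mm, the stress block lies entirely in the flange; analyse as a rectangular beam of width b_f.
M_n = T(d − a/2) = 1300000 × (785 − 18.38) = 996.61 × 10⁶ N·mm.
M_n = 996.61 kN·m.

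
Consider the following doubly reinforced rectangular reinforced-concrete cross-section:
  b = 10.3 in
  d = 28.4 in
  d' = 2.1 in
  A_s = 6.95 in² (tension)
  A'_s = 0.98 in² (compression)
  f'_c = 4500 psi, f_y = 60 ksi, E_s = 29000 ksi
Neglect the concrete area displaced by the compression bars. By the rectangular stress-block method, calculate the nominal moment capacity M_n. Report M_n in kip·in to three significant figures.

M_n ≈ 10100 kip·in

Assume both steels yield.
a = (A_s − A'_s) f_y/(0.85 f'_c b) = (6.95 − 0.98) × 60/(0.85 × 4.5 × 10.3) = 9.092 in.
c = a/β₁ = 9.092/0.825 = 11.021 in; ε'_s = 0.003(c − d')/c = 0.0024 ≥ ε_y = 0.0021, so the compression steel yields.
M_n = (A_s − A'_s) f_y (d − a/2) + A'_s f_y (d − d') = 358.2 × (28.4 − 4.546) + 58.8 × (28.4 − 2.1) = 8544.5 + 1546.4 = 10090.9 kip·in.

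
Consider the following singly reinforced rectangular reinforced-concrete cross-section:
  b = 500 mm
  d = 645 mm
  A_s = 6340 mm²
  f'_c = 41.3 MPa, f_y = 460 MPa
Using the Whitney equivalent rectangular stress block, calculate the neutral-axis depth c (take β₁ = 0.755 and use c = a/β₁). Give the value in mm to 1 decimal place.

T = A_s f_y = 6340 × 460 = 2916400 N = 2916.4 kN.
Setting C = 0.85 f'_c a b equal to T: a = 2916400/(0.85 × 41.3 × 500) = 166.153 mm.
With β₁ = 0.755, c = a/β₁ = 166.153/0.755 = 220.1 mm.

c ≈ 220.1 mm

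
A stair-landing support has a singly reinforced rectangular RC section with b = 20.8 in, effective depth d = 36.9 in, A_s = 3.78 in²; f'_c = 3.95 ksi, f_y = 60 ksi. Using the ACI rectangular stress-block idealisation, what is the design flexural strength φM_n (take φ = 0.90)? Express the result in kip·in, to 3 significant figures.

φM_n ≈ 7200 kip·in

T = A_s f_y = 3.78 × 60 = 226.8 kips.
a = T/(0.85 f'_c b) = 226.8/(0.85 × 3.95 × 20.8) = 3.248 in.
M_n = T(d − a/2) = 226.8 × (36.9 − 1.624) = 8000.6 kip·in.
φM_n = 0.90 × 8000.6 = 7200.5 kip·in.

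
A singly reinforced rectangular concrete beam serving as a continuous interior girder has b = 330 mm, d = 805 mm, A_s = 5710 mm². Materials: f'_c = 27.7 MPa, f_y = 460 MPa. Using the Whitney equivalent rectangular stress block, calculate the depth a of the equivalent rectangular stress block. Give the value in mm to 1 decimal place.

T = A_s f_y = 5710 × 460 = 2626600 N = 2626.6 kN.
Setting C = 0.85 f'_c a b equal to T: a = 2626600/(0.85 × 27.7 × 330) = 338.1 mm.

a ≈ 338.1 mm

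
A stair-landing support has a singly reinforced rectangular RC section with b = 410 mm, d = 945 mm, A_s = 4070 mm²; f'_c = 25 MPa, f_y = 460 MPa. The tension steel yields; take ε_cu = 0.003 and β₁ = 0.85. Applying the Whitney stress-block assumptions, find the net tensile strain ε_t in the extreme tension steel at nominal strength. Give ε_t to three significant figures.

a = A_s f_y/(0.85 f'_c b) = 214.89 mm.
β₁ = 0.85, so c = a/β₁ = 214.89/0.85 = 252.81 mm.
From the linear strain diagram with ε_cu = 0.003: ε_t = 0.003 (d − c)/c = 0.003 × (945 − 252.81)/252.81 = 0.00821.
Since ε_t ≥ 0.005, the section is tension-controlled.

ε_t ≈ 0.00821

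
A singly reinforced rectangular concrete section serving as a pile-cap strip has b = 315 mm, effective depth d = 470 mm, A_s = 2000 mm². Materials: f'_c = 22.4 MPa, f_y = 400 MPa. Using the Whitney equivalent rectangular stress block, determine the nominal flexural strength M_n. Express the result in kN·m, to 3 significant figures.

M_n ≈ 323 kN·m

T = A_s f_y = 2000 × 400 = 800000 N = 800 kN.
From C = T: a = T/(0.85 f'_c b) = 800000/(0.85 × 22.4 × 315) = 133.39 mm.
M_n = T(d − a/2) = 800 kN × (470 − 66.695) mm = 322.64 kN·m.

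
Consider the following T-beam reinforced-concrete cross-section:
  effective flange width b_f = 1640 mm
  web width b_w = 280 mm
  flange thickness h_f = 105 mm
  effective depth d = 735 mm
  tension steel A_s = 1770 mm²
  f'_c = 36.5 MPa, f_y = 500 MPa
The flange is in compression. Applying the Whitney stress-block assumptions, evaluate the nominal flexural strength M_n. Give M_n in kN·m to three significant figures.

Tension: T = A_s f_y = 1770 × 500 = 885000 N.
Try a within the flange: a = T/(0.85 f'_c b_f) = 885000/(0.85 × 36.5 × 1640) = 17.39 mm.
Since a = 17.39 ≤ h_f = 105 mm, the stress block lies entirely in the flange; analyse as a rectangular beam of width b_f.
M_n = T(d − a/2) = 885000 × (735 − 8.695) = 642.78 × 10⁶ N·mm.
M_n = 642.78 kN·m.

M_n ≈ 643 kN·m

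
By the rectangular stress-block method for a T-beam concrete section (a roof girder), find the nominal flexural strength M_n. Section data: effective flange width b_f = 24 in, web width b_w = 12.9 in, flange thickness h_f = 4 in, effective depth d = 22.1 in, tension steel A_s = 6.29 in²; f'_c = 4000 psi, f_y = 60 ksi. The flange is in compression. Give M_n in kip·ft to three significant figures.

M_n ≈ 621 kip·ft

Tension: T = A_s f_y = 6.29 × 60 = 377.4 kips.
Try a within the flange: a = T/(0.85 f'_c b_f) = 377.4/(0.85 × 4 × 24) = 4.625 in.
a = 4.625 > h_f = 4 in: the block extends into the web. Split into flange-overhang and web parts.
C_f = 0.85 f'_c (b_f − b_w) h_f = 0.85 × 4 × (24 − 12.9) × 4 = 151.0 kips.
Remaining web compression depth: a_w = (T − C_f)/(0.85 f'_c b_w) = (377.4 − 151.0)/(0.85 × 4 × 12.9) = 5.162 in.
M_n = C_f(d − h_f/2) + (T − C_f)(d − a_w/2) = 151.0 × (22.1 − 2) + 226.4 × (22.1 − 2.581) = 3035.1 + 4419.1 = 7454.2 kip·in.
M_n = 7454.2/12 = 621.18 kip·ft.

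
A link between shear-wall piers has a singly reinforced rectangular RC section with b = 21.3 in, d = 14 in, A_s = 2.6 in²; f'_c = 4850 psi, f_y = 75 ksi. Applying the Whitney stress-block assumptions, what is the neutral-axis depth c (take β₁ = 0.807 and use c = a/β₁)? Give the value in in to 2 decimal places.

T = A_s f_y = 2.6 × 75 = 195 kips.
a = T/(0.85 f'_c b) = 195/(0.85 × 4.85 × 21.3) = 2.2207 in.
With β₁ = 0.807, c = a/β₁ = 2.2207/0.807 = 2.75 in.

c ≈ 2.75 in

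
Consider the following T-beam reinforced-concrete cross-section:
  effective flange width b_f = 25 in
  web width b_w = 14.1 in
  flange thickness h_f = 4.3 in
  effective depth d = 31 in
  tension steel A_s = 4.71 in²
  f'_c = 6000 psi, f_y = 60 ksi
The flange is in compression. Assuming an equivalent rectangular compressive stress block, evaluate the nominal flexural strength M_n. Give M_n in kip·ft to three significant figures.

Tension: T = A_s f_y = 4.71 × 60 = 282.6 kips.
Try a within the flange: a = T/(0.85 f'_c b_f) = 282.6/(0.85 × 6 × 25) = 2.216 in.
Since a = 2.216 ≤ h_f = 4.3 in, the stress block lies entirely in the flange; analyse as a rectangular beam of width b_f.
M_n = T(d − a/2) = 282.6 × (31 − 1.108) = 8447.5 kip·in.
M_n = 8447.5/12 = 703.96 kip·ft.

M_n ≈ 704 kip·ft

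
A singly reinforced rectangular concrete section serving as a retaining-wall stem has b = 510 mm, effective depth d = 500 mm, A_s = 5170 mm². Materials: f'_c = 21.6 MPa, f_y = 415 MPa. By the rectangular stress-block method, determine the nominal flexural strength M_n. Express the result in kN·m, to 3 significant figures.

T = A_s f_y = 5170 × 415 = 2145550 N = 2145.55 kN.
From C = T: a = T/(0.85 f'_c b) = 2145550/(0.85 × 21.6 × 510) = 229.14 mm.
M_n = T(d − a/2) = 2145.55 kN × (500 − 114.57) mm = 826.96 kN·m.

M_n ≈ 827 kN·m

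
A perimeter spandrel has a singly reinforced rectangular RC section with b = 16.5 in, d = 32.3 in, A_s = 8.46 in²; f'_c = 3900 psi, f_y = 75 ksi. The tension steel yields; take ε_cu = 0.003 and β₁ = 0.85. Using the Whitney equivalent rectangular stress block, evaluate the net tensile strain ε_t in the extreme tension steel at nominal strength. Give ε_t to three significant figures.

ε_t ≈ 0.00410

a = A_s f_y/(0.85 f'_c b) = 11.600 in.
β₁ = 0.85, so c = a/β₁ = 11.600/0.85 = 13.647 in.
From the linear strain diagram with ε_cu = 0.003: ε_t = 0.003 (d − c)/c = 0.003 × (32.3 − 13.647)/13.647 = 0.00410.
ε_t is between 0.004 and 0.005 — transition zone.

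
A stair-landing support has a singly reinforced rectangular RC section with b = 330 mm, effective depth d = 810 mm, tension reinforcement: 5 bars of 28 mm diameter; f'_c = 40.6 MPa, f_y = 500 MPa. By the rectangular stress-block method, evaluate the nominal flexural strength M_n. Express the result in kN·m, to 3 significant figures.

M_n ≈ 1140 kN·m

A_s = 5 × 616 = 3080 mm².
T = A_s f_y = 3080 × 500 = 1540000 N = 1540 kN.
From C = T: a = T/(0.85 f'_c b) = 1540000/(0.85 × 40.6 × 330) = 135.23 mm.
M_n = T(d − a/2) = 1540 kN × (810 − 67.615) mm = 1143.27 kN·m.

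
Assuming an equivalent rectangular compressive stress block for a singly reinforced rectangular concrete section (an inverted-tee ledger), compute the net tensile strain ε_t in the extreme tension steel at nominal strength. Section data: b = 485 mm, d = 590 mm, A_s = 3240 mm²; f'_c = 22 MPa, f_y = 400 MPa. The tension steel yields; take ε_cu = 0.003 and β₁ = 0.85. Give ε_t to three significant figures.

a = A_s f_y/(0.85 f'_c b) = 142.90 mm.
β₁ = 0.85, so c = a/β₁ = 142.90/0.85 = 168.12 mm.
From the linear strain diagram with ε_cu = 0.003: ε_t = 0.003 (d − c)/c = 0.003 × (590 − 168.12)/168.12 = 0.00753.
Since ε_t ≥ 0.005, the section is tension-controlled.

ε_t ≈ 0.00753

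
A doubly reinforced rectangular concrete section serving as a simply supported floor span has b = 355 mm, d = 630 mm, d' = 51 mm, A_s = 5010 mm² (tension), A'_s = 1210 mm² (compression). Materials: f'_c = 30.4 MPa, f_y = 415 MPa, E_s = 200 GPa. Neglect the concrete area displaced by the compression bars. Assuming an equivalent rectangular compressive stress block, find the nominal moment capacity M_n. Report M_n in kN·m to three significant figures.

M_n ≈ 1150 kN·m

Assume both tension and compression steel yield.
Net tension couple steel: A_s − A'_s = 3800 mm².
a = (A_s − A'_s) f_y / (0.85 f'_c b) = 1577000/(0.85 × 30.4 × 355) = 171.91 mm.
c = a/β₁ = 171.91/0.833 = 206.37 mm; ε'_s = 0.003(c − d')/c = 0.0023 ≥ f_y/E_s = 0.0021, so compression steel does yield.
M_n = (A_s − A'_s) f_y (d − a/2) + A'_s f_y (d − d') = [1577000 × (630 − 85.955) + 502150 × (630 − 51)] × 10⁻⁶ = 857.96 + 290.74 = 1148.70 kN·m.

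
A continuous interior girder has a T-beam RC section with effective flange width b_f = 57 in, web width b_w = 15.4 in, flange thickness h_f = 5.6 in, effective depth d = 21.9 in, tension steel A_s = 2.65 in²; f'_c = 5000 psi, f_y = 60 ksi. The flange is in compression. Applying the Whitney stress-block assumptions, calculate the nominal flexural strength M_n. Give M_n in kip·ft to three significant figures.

M_n ≈ 286 kip·ft

Tension: T = A_s f_y = 2.65 × 60 = 159 kips.
Try a within the flange: a = T/(0.85 f'_c b_f) = 159/(0.85 × 5 × 57) = 0.656 in.
Since a = 0.656 ≤ h_f = 5.6 in, the stress block lies entirely in the flange; analyse as a rectangular beam of width b_f.
M_n = T(d − a/2) = 159 × (21.9 − 0.328) = 3429.9 kip·in.
M_n = 3429.9/12 = 285.83 kip·ft.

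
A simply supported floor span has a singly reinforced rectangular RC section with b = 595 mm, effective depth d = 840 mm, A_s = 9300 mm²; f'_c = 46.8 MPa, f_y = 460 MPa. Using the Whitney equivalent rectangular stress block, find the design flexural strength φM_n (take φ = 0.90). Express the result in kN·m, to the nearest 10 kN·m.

φM_n ≈ 2890 kN·m

T = A_s f_y = 9300 × 460 = 4278000 N = 4278 kN.
From C = T: a = T/(0.85 f'_c b) = 4278000/(0.85 × 46.8 × 595) = 180.74 mm.
M_n = T(d − a/2) = 4278 kN × (840 − 90.37) mm = 3206.92 kN·m.
φM_n = 0.90 × 3206.92 = 2886.23 kN·m.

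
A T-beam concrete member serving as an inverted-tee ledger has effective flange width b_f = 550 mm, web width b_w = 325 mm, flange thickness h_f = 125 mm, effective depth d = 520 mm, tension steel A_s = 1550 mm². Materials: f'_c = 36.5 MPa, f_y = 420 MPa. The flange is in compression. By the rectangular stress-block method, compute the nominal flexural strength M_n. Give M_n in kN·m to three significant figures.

Tension: T = A_s f_y = 1550 × 420 = 651000 N.
Try a within the flange: a = T/(0.85 f'_c b_f) = 651000/(0.85 × 36.5 × 550) = 38.15 mm.
Since a = 38.15 ≤ h_f = 125 mm, the stress block lies entirely in the flange; analyse as a rectangular beam of width b_f.
M_n = T(d − a/2) = 651000 × (520 − 19.075) = 326.10 × 10⁶ N·mm.
M_n = 326.10 kN·m.

M_n ≈ 326 kN·m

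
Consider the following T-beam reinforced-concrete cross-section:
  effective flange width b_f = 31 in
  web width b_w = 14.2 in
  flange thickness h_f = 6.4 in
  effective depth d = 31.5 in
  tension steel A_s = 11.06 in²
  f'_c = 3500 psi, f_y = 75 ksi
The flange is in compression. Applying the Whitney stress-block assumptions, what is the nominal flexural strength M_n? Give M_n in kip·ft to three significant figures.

Tension: T = A_s f_y = 11.06 × 75 = 829.5 kips.
Try a within the flange: a = T/(0.85 f'_c b_f) = 829.5/(0.85 × 3.5 × 31) = 8.994 in.
a = 8.994 > h_f = 6.4 in: the block extends into the web. Split into flange-overhang and web parts.
C_f = 0.85 f'_c (b_f − b_w) h_f = 0.85 × 3.5 × (31 − 14.2) × 6.4 = 319.9 kips.
Remaining web compression depth: a_w = (T − C_f)/(0.85 f'_c b_w) = (829.5 − 319.9)/(0.85 × 3.5 × 14.2) = 12.063 in.
M_n = C_f(d − h_f/2) + (T − C_f)(d − a_w/2) = 319.9 × (31.5 − 3.2) + 509.6 × (31.5 − 6.0315) = 9053.2 + 12978.7 = 22031.9 kip·in.
M_n = 22031.9/12 = 1835.99 kip·ft.

M_n ≈ 1840 kip·ft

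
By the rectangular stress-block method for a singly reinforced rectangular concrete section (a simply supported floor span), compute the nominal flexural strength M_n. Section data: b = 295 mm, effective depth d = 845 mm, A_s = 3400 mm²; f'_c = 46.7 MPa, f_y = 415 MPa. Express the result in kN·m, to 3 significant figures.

M_n ≈ 1110 kN·m

T = A_s f_y = 3400 × 415 = 1411000 N = 1411 kN.
From C = T: a = T/(0.85 f'_c b) = 1411000/(0.85 × 46.7 × 295) = 120.50 mm.
M_n = T(d − a/2) = 1411 kN × (845 − 60.25) mm = 1107.28 kN·m.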